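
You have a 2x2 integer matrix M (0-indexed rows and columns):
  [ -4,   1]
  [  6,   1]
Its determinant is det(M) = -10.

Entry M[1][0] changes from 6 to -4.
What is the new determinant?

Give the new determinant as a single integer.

Answer: 0

Derivation:
det is linear in row 1: changing M[1][0] by delta changes det by delta * cofactor(1,0).
Cofactor C_10 = (-1)^(1+0) * minor(1,0) = -1
Entry delta = -4 - 6 = -10
Det delta = -10 * -1 = 10
New det = -10 + 10 = 0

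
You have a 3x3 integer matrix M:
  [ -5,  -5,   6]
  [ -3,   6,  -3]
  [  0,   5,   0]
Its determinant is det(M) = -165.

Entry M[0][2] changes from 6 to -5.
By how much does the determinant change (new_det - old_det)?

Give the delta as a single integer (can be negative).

Cofactor C_02 = -15
Entry delta = -5 - 6 = -11
Det delta = entry_delta * cofactor = -11 * -15 = 165

Answer: 165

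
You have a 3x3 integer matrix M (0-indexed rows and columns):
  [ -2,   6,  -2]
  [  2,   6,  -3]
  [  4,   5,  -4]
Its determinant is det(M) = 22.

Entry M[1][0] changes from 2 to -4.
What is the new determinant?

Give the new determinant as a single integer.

Answer: -62

Derivation:
det is linear in row 1: changing M[1][0] by delta changes det by delta * cofactor(1,0).
Cofactor C_10 = (-1)^(1+0) * minor(1,0) = 14
Entry delta = -4 - 2 = -6
Det delta = -6 * 14 = -84
New det = 22 + -84 = -62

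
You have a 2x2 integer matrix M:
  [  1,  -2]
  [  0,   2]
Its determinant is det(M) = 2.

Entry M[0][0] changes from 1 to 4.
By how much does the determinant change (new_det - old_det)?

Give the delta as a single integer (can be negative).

Answer: 6

Derivation:
Cofactor C_00 = 2
Entry delta = 4 - 1 = 3
Det delta = entry_delta * cofactor = 3 * 2 = 6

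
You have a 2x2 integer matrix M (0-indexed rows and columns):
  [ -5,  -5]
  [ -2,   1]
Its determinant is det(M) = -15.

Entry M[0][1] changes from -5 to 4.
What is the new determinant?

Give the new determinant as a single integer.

det is linear in row 0: changing M[0][1] by delta changes det by delta * cofactor(0,1).
Cofactor C_01 = (-1)^(0+1) * minor(0,1) = 2
Entry delta = 4 - -5 = 9
Det delta = 9 * 2 = 18
New det = -15 + 18 = 3

Answer: 3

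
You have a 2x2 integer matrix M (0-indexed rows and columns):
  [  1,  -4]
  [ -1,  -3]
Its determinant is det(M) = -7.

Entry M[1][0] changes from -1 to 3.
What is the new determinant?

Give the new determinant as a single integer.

det is linear in row 1: changing M[1][0] by delta changes det by delta * cofactor(1,0).
Cofactor C_10 = (-1)^(1+0) * minor(1,0) = 4
Entry delta = 3 - -1 = 4
Det delta = 4 * 4 = 16
New det = -7 + 16 = 9

Answer: 9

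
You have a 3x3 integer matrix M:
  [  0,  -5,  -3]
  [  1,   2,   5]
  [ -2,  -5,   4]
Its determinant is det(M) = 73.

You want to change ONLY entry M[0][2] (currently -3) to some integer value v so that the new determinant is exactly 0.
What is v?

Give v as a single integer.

Answer: 70

Derivation:
det is linear in entry M[0][2]: det = old_det + (v - -3) * C_02
Cofactor C_02 = -1
Want det = 0: 73 + (v - -3) * -1 = 0
  (v - -3) = -73 / -1 = 73
  v = -3 + (73) = 70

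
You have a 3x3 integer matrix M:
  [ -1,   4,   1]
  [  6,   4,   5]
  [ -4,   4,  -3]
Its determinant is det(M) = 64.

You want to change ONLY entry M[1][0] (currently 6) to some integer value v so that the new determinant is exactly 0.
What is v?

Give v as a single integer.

det is linear in entry M[1][0]: det = old_det + (v - 6) * C_10
Cofactor C_10 = 16
Want det = 0: 64 + (v - 6) * 16 = 0
  (v - 6) = -64 / 16 = -4
  v = 6 + (-4) = 2

Answer: 2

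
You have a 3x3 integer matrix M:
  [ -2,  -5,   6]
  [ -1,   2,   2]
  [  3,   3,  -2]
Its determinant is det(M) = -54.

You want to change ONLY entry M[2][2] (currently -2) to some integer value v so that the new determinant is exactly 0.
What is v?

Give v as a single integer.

det is linear in entry M[2][2]: det = old_det + (v - -2) * C_22
Cofactor C_22 = -9
Want det = 0: -54 + (v - -2) * -9 = 0
  (v - -2) = 54 / -9 = -6
  v = -2 + (-6) = -8

Answer: -8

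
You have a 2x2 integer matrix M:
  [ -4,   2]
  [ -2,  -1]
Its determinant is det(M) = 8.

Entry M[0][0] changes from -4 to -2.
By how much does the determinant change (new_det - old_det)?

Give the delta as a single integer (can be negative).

Answer: -2

Derivation:
Cofactor C_00 = -1
Entry delta = -2 - -4 = 2
Det delta = entry_delta * cofactor = 2 * -1 = -2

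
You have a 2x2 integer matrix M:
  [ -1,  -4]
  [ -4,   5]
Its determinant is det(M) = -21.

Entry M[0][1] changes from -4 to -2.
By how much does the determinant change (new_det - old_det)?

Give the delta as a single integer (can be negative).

Cofactor C_01 = 4
Entry delta = -2 - -4 = 2
Det delta = entry_delta * cofactor = 2 * 4 = 8

Answer: 8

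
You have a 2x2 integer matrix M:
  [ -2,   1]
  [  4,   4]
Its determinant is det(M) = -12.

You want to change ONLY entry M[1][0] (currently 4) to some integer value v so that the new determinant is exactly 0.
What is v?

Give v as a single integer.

Answer: -8

Derivation:
det is linear in entry M[1][0]: det = old_det + (v - 4) * C_10
Cofactor C_10 = -1
Want det = 0: -12 + (v - 4) * -1 = 0
  (v - 4) = 12 / -1 = -12
  v = 4 + (-12) = -8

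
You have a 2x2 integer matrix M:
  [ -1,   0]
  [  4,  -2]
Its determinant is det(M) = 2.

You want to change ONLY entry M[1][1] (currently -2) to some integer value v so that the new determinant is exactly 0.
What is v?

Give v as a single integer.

det is linear in entry M[1][1]: det = old_det + (v - -2) * C_11
Cofactor C_11 = -1
Want det = 0: 2 + (v - -2) * -1 = 0
  (v - -2) = -2 / -1 = 2
  v = -2 + (2) = 0

Answer: 0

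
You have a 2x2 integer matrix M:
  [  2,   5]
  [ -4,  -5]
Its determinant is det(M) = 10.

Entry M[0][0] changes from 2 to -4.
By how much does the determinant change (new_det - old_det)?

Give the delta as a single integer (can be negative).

Cofactor C_00 = -5
Entry delta = -4 - 2 = -6
Det delta = entry_delta * cofactor = -6 * -5 = 30

Answer: 30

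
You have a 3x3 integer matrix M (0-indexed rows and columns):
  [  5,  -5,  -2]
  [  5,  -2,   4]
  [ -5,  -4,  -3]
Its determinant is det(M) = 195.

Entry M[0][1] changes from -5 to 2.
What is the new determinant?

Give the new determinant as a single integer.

Answer: 160

Derivation:
det is linear in row 0: changing M[0][1] by delta changes det by delta * cofactor(0,1).
Cofactor C_01 = (-1)^(0+1) * minor(0,1) = -5
Entry delta = 2 - -5 = 7
Det delta = 7 * -5 = -35
New det = 195 + -35 = 160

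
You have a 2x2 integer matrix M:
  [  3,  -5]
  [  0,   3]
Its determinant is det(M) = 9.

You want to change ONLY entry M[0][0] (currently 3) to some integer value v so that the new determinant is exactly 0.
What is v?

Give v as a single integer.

Answer: 0

Derivation:
det is linear in entry M[0][0]: det = old_det + (v - 3) * C_00
Cofactor C_00 = 3
Want det = 0: 9 + (v - 3) * 3 = 0
  (v - 3) = -9 / 3 = -3
  v = 3 + (-3) = 0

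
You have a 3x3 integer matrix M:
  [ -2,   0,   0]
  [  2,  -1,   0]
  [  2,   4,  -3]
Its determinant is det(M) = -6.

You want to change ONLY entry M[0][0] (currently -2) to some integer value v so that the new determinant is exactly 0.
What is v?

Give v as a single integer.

Answer: 0

Derivation:
det is linear in entry M[0][0]: det = old_det + (v - -2) * C_00
Cofactor C_00 = 3
Want det = 0: -6 + (v - -2) * 3 = 0
  (v - -2) = 6 / 3 = 2
  v = -2 + (2) = 0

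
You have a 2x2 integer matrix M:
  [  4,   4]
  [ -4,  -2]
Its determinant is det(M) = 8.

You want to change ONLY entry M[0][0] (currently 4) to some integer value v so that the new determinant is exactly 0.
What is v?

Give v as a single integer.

det is linear in entry M[0][0]: det = old_det + (v - 4) * C_00
Cofactor C_00 = -2
Want det = 0: 8 + (v - 4) * -2 = 0
  (v - 4) = -8 / -2 = 4
  v = 4 + (4) = 8

Answer: 8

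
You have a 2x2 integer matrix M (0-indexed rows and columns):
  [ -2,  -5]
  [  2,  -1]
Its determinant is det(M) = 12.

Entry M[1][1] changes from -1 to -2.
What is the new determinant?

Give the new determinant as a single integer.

Answer: 14

Derivation:
det is linear in row 1: changing M[1][1] by delta changes det by delta * cofactor(1,1).
Cofactor C_11 = (-1)^(1+1) * minor(1,1) = -2
Entry delta = -2 - -1 = -1
Det delta = -1 * -2 = 2
New det = 12 + 2 = 14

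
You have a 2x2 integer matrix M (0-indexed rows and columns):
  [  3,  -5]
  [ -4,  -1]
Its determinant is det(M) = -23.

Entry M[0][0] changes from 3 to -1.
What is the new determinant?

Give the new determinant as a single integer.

det is linear in row 0: changing M[0][0] by delta changes det by delta * cofactor(0,0).
Cofactor C_00 = (-1)^(0+0) * minor(0,0) = -1
Entry delta = -1 - 3 = -4
Det delta = -4 * -1 = 4
New det = -23 + 4 = -19

Answer: -19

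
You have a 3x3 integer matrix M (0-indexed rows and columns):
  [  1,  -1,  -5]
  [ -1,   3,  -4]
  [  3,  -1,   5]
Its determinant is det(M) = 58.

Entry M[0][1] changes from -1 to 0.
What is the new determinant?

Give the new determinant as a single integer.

det is linear in row 0: changing M[0][1] by delta changes det by delta * cofactor(0,1).
Cofactor C_01 = (-1)^(0+1) * minor(0,1) = -7
Entry delta = 0 - -1 = 1
Det delta = 1 * -7 = -7
New det = 58 + -7 = 51

Answer: 51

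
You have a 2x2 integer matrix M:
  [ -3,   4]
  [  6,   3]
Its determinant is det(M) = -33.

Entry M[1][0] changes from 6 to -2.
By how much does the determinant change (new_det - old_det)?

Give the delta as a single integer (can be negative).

Cofactor C_10 = -4
Entry delta = -2 - 6 = -8
Det delta = entry_delta * cofactor = -8 * -4 = 32

Answer: 32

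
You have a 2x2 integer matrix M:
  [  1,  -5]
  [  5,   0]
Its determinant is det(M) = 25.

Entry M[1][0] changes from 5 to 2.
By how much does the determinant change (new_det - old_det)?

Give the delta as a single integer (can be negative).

Cofactor C_10 = 5
Entry delta = 2 - 5 = -3
Det delta = entry_delta * cofactor = -3 * 5 = -15

Answer: -15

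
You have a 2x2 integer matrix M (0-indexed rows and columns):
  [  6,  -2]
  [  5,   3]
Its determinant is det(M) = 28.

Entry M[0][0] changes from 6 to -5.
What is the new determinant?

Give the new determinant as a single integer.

Answer: -5

Derivation:
det is linear in row 0: changing M[0][0] by delta changes det by delta * cofactor(0,0).
Cofactor C_00 = (-1)^(0+0) * minor(0,0) = 3
Entry delta = -5 - 6 = -11
Det delta = -11 * 3 = -33
New det = 28 + -33 = -5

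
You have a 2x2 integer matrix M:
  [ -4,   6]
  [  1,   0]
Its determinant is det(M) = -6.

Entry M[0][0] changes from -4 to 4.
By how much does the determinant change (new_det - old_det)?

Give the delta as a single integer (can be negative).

Cofactor C_00 = 0
Entry delta = 4 - -4 = 8
Det delta = entry_delta * cofactor = 8 * 0 = 0

Answer: 0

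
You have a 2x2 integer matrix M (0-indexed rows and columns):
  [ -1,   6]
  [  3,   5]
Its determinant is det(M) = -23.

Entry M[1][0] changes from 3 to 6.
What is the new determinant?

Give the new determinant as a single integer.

det is linear in row 1: changing M[1][0] by delta changes det by delta * cofactor(1,0).
Cofactor C_10 = (-1)^(1+0) * minor(1,0) = -6
Entry delta = 6 - 3 = 3
Det delta = 3 * -6 = -18
New det = -23 + -18 = -41

Answer: -41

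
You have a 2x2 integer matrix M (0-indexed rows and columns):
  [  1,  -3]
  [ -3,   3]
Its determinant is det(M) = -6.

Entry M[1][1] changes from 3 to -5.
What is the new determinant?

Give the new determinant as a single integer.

Answer: -14

Derivation:
det is linear in row 1: changing M[1][1] by delta changes det by delta * cofactor(1,1).
Cofactor C_11 = (-1)^(1+1) * minor(1,1) = 1
Entry delta = -5 - 3 = -8
Det delta = -8 * 1 = -8
New det = -6 + -8 = -14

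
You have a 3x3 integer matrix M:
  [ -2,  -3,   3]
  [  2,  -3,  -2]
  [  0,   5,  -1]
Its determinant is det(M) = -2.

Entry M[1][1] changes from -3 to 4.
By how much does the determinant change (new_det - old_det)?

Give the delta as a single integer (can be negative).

Cofactor C_11 = 2
Entry delta = 4 - -3 = 7
Det delta = entry_delta * cofactor = 7 * 2 = 14

Answer: 14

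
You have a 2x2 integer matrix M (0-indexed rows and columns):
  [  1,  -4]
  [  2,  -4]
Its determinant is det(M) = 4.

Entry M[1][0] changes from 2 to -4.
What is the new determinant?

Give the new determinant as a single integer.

Answer: -20

Derivation:
det is linear in row 1: changing M[1][0] by delta changes det by delta * cofactor(1,0).
Cofactor C_10 = (-1)^(1+0) * minor(1,0) = 4
Entry delta = -4 - 2 = -6
Det delta = -6 * 4 = -24
New det = 4 + -24 = -20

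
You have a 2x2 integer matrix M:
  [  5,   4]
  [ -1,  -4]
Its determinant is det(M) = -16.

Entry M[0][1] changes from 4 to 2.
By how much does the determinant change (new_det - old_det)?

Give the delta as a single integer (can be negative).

Cofactor C_01 = 1
Entry delta = 2 - 4 = -2
Det delta = entry_delta * cofactor = -2 * 1 = -2

Answer: -2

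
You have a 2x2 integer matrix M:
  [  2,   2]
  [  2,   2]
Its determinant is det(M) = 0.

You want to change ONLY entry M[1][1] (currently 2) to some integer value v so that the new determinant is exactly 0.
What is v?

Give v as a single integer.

det is linear in entry M[1][1]: det = old_det + (v - 2) * C_11
Cofactor C_11 = 2
Want det = 0: 0 + (v - 2) * 2 = 0
  (v - 2) = 0 / 2 = 0
  v = 2 + (0) = 2

Answer: 2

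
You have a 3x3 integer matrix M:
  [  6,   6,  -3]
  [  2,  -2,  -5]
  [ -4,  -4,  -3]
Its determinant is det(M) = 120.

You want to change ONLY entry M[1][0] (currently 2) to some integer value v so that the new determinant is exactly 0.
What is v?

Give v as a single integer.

Answer: -2

Derivation:
det is linear in entry M[1][0]: det = old_det + (v - 2) * C_10
Cofactor C_10 = 30
Want det = 0: 120 + (v - 2) * 30 = 0
  (v - 2) = -120 / 30 = -4
  v = 2 + (-4) = -2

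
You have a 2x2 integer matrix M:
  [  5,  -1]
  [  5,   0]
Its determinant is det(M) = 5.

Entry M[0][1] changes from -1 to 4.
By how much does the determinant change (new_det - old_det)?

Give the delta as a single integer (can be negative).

Cofactor C_01 = -5
Entry delta = 4 - -1 = 5
Det delta = entry_delta * cofactor = 5 * -5 = -25

Answer: -25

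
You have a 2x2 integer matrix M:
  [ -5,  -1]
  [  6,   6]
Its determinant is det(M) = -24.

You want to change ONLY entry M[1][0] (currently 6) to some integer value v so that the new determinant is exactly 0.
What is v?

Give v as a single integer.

Answer: 30

Derivation:
det is linear in entry M[1][0]: det = old_det + (v - 6) * C_10
Cofactor C_10 = 1
Want det = 0: -24 + (v - 6) * 1 = 0
  (v - 6) = 24 / 1 = 24
  v = 6 + (24) = 30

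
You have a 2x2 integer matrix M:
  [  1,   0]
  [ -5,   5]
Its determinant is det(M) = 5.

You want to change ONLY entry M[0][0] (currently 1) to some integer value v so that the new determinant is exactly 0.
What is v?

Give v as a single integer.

Answer: 0

Derivation:
det is linear in entry M[0][0]: det = old_det + (v - 1) * C_00
Cofactor C_00 = 5
Want det = 0: 5 + (v - 1) * 5 = 0
  (v - 1) = -5 / 5 = -1
  v = 1 + (-1) = 0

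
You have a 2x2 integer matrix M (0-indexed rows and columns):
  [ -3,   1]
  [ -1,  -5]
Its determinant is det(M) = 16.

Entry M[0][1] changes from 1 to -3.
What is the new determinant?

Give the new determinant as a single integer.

Answer: 12

Derivation:
det is linear in row 0: changing M[0][1] by delta changes det by delta * cofactor(0,1).
Cofactor C_01 = (-1)^(0+1) * minor(0,1) = 1
Entry delta = -3 - 1 = -4
Det delta = -4 * 1 = -4
New det = 16 + -4 = 12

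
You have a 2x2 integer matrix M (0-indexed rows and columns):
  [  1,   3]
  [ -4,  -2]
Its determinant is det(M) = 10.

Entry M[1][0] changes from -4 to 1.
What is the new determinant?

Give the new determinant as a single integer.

det is linear in row 1: changing M[1][0] by delta changes det by delta * cofactor(1,0).
Cofactor C_10 = (-1)^(1+0) * minor(1,0) = -3
Entry delta = 1 - -4 = 5
Det delta = 5 * -3 = -15
New det = 10 + -15 = -5

Answer: -5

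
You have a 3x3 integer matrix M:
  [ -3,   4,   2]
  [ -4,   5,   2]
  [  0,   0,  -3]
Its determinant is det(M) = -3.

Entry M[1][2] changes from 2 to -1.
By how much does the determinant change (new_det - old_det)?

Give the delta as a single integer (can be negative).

Answer: 0

Derivation:
Cofactor C_12 = 0
Entry delta = -1 - 2 = -3
Det delta = entry_delta * cofactor = -3 * 0 = 0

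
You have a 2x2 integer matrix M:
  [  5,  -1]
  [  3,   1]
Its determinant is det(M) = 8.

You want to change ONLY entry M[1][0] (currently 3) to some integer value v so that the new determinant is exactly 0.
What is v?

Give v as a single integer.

Answer: -5

Derivation:
det is linear in entry M[1][0]: det = old_det + (v - 3) * C_10
Cofactor C_10 = 1
Want det = 0: 8 + (v - 3) * 1 = 0
  (v - 3) = -8 / 1 = -8
  v = 3 + (-8) = -5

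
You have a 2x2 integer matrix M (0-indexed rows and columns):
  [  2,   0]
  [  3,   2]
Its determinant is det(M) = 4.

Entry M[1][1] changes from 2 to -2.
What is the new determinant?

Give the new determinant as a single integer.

Answer: -4

Derivation:
det is linear in row 1: changing M[1][1] by delta changes det by delta * cofactor(1,1).
Cofactor C_11 = (-1)^(1+1) * minor(1,1) = 2
Entry delta = -2 - 2 = -4
Det delta = -4 * 2 = -8
New det = 4 + -8 = -4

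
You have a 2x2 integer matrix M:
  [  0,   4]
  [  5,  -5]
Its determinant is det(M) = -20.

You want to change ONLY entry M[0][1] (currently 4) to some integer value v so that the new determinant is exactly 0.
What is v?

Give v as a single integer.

Answer: 0

Derivation:
det is linear in entry M[0][1]: det = old_det + (v - 4) * C_01
Cofactor C_01 = -5
Want det = 0: -20 + (v - 4) * -5 = 0
  (v - 4) = 20 / -5 = -4
  v = 4 + (-4) = 0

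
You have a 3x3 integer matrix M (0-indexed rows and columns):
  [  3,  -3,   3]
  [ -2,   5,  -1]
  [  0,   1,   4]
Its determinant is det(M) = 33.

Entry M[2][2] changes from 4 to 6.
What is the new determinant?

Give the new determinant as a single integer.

det is linear in row 2: changing M[2][2] by delta changes det by delta * cofactor(2,2).
Cofactor C_22 = (-1)^(2+2) * minor(2,2) = 9
Entry delta = 6 - 4 = 2
Det delta = 2 * 9 = 18
New det = 33 + 18 = 51

Answer: 51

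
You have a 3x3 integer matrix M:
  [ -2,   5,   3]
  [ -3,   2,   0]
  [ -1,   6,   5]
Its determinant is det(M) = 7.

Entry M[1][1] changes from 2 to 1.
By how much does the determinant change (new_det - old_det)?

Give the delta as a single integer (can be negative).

Cofactor C_11 = -7
Entry delta = 1 - 2 = -1
Det delta = entry_delta * cofactor = -1 * -7 = 7

Answer: 7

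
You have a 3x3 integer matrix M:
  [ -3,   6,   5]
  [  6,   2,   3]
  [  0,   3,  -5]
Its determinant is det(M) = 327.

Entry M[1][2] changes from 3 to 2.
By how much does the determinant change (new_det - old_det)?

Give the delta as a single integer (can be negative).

Answer: -9

Derivation:
Cofactor C_12 = 9
Entry delta = 2 - 3 = -1
Det delta = entry_delta * cofactor = -1 * 9 = -9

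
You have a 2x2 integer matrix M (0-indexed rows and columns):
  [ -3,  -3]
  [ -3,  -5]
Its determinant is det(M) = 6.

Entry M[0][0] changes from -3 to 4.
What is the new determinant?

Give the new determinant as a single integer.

Answer: -29

Derivation:
det is linear in row 0: changing M[0][0] by delta changes det by delta * cofactor(0,0).
Cofactor C_00 = (-1)^(0+0) * minor(0,0) = -5
Entry delta = 4 - -3 = 7
Det delta = 7 * -5 = -35
New det = 6 + -35 = -29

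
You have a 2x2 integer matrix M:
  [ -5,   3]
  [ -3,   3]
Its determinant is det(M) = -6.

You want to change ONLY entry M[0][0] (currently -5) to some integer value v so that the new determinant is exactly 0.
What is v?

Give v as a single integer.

det is linear in entry M[0][0]: det = old_det + (v - -5) * C_00
Cofactor C_00 = 3
Want det = 0: -6 + (v - -5) * 3 = 0
  (v - -5) = 6 / 3 = 2
  v = -5 + (2) = -3

Answer: -3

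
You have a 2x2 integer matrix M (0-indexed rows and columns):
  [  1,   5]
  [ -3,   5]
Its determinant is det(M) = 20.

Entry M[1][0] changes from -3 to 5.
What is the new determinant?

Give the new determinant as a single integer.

det is linear in row 1: changing M[1][0] by delta changes det by delta * cofactor(1,0).
Cofactor C_10 = (-1)^(1+0) * minor(1,0) = -5
Entry delta = 5 - -3 = 8
Det delta = 8 * -5 = -40
New det = 20 + -40 = -20

Answer: -20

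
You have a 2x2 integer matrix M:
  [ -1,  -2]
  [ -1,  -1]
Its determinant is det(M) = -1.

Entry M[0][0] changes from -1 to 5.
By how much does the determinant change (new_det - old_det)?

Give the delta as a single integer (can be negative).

Answer: -6

Derivation:
Cofactor C_00 = -1
Entry delta = 5 - -1 = 6
Det delta = entry_delta * cofactor = 6 * -1 = -6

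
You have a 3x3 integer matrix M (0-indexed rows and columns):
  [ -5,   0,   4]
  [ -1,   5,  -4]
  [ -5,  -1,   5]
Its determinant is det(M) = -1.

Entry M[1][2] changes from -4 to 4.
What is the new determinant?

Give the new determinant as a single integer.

det is linear in row 1: changing M[1][2] by delta changes det by delta * cofactor(1,2).
Cofactor C_12 = (-1)^(1+2) * minor(1,2) = -5
Entry delta = 4 - -4 = 8
Det delta = 8 * -5 = -40
New det = -1 + -40 = -41

Answer: -41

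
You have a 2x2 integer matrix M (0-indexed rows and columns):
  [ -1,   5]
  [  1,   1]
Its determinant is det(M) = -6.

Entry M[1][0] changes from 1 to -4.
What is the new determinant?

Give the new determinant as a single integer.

det is linear in row 1: changing M[1][0] by delta changes det by delta * cofactor(1,0).
Cofactor C_10 = (-1)^(1+0) * minor(1,0) = -5
Entry delta = -4 - 1 = -5
Det delta = -5 * -5 = 25
New det = -6 + 25 = 19

Answer: 19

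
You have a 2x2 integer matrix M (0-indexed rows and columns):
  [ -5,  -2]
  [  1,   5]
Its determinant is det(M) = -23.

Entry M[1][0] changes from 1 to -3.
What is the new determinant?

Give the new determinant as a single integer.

Answer: -31

Derivation:
det is linear in row 1: changing M[1][0] by delta changes det by delta * cofactor(1,0).
Cofactor C_10 = (-1)^(1+0) * minor(1,0) = 2
Entry delta = -3 - 1 = -4
Det delta = -4 * 2 = -8
New det = -23 + -8 = -31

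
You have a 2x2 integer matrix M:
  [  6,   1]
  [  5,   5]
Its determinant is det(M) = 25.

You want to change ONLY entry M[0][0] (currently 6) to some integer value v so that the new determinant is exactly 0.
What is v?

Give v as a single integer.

det is linear in entry M[0][0]: det = old_det + (v - 6) * C_00
Cofactor C_00 = 5
Want det = 0: 25 + (v - 6) * 5 = 0
  (v - 6) = -25 / 5 = -5
  v = 6 + (-5) = 1

Answer: 1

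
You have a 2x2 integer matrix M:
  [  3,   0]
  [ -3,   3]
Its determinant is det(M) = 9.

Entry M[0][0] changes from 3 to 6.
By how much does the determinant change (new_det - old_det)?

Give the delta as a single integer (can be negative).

Cofactor C_00 = 3
Entry delta = 6 - 3 = 3
Det delta = entry_delta * cofactor = 3 * 3 = 9

Answer: 9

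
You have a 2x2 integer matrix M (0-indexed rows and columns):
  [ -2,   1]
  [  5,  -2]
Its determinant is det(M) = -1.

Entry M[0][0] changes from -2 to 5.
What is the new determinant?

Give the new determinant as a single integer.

det is linear in row 0: changing M[0][0] by delta changes det by delta * cofactor(0,0).
Cofactor C_00 = (-1)^(0+0) * minor(0,0) = -2
Entry delta = 5 - -2 = 7
Det delta = 7 * -2 = -14
New det = -1 + -14 = -15

Answer: -15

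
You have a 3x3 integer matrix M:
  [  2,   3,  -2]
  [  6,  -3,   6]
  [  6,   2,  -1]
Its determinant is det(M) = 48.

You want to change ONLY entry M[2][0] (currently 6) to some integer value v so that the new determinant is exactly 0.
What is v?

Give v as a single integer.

Answer: 2

Derivation:
det is linear in entry M[2][0]: det = old_det + (v - 6) * C_20
Cofactor C_20 = 12
Want det = 0: 48 + (v - 6) * 12 = 0
  (v - 6) = -48 / 12 = -4
  v = 6 + (-4) = 2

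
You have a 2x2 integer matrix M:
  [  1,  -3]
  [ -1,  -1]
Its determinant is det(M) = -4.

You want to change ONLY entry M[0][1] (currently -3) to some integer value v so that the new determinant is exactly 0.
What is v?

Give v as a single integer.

det is linear in entry M[0][1]: det = old_det + (v - -3) * C_01
Cofactor C_01 = 1
Want det = 0: -4 + (v - -3) * 1 = 0
  (v - -3) = 4 / 1 = 4
  v = -3 + (4) = 1

Answer: 1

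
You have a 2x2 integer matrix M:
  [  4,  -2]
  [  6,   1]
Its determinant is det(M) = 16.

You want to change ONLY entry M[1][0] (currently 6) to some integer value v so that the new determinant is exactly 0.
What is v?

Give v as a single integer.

Answer: -2

Derivation:
det is linear in entry M[1][0]: det = old_det + (v - 6) * C_10
Cofactor C_10 = 2
Want det = 0: 16 + (v - 6) * 2 = 0
  (v - 6) = -16 / 2 = -8
  v = 6 + (-8) = -2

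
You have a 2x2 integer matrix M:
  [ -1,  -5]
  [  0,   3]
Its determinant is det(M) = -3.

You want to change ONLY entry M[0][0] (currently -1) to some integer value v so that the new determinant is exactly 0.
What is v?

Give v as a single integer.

Answer: 0

Derivation:
det is linear in entry M[0][0]: det = old_det + (v - -1) * C_00
Cofactor C_00 = 3
Want det = 0: -3 + (v - -1) * 3 = 0
  (v - -1) = 3 / 3 = 1
  v = -1 + (1) = 0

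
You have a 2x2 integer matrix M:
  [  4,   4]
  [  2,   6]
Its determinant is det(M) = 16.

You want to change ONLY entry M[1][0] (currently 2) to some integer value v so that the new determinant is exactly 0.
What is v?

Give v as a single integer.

det is linear in entry M[1][0]: det = old_det + (v - 2) * C_10
Cofactor C_10 = -4
Want det = 0: 16 + (v - 2) * -4 = 0
  (v - 2) = -16 / -4 = 4
  v = 2 + (4) = 6

Answer: 6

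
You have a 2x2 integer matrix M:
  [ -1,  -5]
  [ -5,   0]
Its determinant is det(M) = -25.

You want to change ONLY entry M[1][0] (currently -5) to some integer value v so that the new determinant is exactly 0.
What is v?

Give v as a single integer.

Answer: 0

Derivation:
det is linear in entry M[1][0]: det = old_det + (v - -5) * C_10
Cofactor C_10 = 5
Want det = 0: -25 + (v - -5) * 5 = 0
  (v - -5) = 25 / 5 = 5
  v = -5 + (5) = 0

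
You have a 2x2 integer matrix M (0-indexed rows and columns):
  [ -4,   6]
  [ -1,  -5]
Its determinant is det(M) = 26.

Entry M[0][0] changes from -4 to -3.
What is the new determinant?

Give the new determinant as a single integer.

Answer: 21

Derivation:
det is linear in row 0: changing M[0][0] by delta changes det by delta * cofactor(0,0).
Cofactor C_00 = (-1)^(0+0) * minor(0,0) = -5
Entry delta = -3 - -4 = 1
Det delta = 1 * -5 = -5
New det = 26 + -5 = 21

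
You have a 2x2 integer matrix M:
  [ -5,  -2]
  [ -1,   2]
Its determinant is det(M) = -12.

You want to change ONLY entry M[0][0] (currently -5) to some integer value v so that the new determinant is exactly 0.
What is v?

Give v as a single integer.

Answer: 1

Derivation:
det is linear in entry M[0][0]: det = old_det + (v - -5) * C_00
Cofactor C_00 = 2
Want det = 0: -12 + (v - -5) * 2 = 0
  (v - -5) = 12 / 2 = 6
  v = -5 + (6) = 1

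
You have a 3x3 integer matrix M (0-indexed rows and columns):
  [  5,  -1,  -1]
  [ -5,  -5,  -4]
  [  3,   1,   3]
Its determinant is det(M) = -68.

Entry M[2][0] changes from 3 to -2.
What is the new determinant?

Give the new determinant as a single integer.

det is linear in row 2: changing M[2][0] by delta changes det by delta * cofactor(2,0).
Cofactor C_20 = (-1)^(2+0) * minor(2,0) = -1
Entry delta = -2 - 3 = -5
Det delta = -5 * -1 = 5
New det = -68 + 5 = -63

Answer: -63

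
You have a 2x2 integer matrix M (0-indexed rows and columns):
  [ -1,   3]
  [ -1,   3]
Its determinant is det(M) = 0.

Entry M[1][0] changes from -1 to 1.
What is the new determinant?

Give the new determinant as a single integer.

det is linear in row 1: changing M[1][0] by delta changes det by delta * cofactor(1,0).
Cofactor C_10 = (-1)^(1+0) * minor(1,0) = -3
Entry delta = 1 - -1 = 2
Det delta = 2 * -3 = -6
New det = 0 + -6 = -6

Answer: -6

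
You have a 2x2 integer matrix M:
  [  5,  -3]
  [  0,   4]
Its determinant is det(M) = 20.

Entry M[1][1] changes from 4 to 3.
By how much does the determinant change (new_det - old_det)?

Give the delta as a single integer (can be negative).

Answer: -5

Derivation:
Cofactor C_11 = 5
Entry delta = 3 - 4 = -1
Det delta = entry_delta * cofactor = -1 * 5 = -5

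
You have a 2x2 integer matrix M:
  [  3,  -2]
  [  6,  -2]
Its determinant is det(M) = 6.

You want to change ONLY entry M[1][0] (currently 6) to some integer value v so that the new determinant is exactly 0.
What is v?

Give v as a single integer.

det is linear in entry M[1][0]: det = old_det + (v - 6) * C_10
Cofactor C_10 = 2
Want det = 0: 6 + (v - 6) * 2 = 0
  (v - 6) = -6 / 2 = -3
  v = 6 + (-3) = 3

Answer: 3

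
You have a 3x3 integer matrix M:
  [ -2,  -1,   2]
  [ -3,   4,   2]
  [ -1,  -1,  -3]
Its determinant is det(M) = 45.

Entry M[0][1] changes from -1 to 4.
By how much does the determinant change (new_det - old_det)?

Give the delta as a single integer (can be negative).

Cofactor C_01 = -11
Entry delta = 4 - -1 = 5
Det delta = entry_delta * cofactor = 5 * -11 = -55

Answer: -55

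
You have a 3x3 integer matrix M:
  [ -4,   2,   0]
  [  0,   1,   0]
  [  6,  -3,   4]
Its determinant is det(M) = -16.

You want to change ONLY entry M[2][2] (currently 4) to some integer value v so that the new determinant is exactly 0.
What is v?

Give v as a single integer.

Answer: 0

Derivation:
det is linear in entry M[2][2]: det = old_det + (v - 4) * C_22
Cofactor C_22 = -4
Want det = 0: -16 + (v - 4) * -4 = 0
  (v - 4) = 16 / -4 = -4
  v = 4 + (-4) = 0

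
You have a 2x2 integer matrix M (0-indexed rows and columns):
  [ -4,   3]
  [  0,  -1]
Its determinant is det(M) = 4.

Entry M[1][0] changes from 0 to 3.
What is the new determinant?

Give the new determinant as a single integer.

det is linear in row 1: changing M[1][0] by delta changes det by delta * cofactor(1,0).
Cofactor C_10 = (-1)^(1+0) * minor(1,0) = -3
Entry delta = 3 - 0 = 3
Det delta = 3 * -3 = -9
New det = 4 + -9 = -5

Answer: -5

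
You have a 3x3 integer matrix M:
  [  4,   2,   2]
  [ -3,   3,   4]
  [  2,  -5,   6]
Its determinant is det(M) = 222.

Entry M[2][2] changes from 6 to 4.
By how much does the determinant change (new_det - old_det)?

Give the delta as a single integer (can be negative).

Answer: -36

Derivation:
Cofactor C_22 = 18
Entry delta = 4 - 6 = -2
Det delta = entry_delta * cofactor = -2 * 18 = -36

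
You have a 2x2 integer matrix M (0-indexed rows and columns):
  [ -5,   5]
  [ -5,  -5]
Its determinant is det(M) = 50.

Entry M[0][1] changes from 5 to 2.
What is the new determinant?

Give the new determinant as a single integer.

det is linear in row 0: changing M[0][1] by delta changes det by delta * cofactor(0,1).
Cofactor C_01 = (-1)^(0+1) * minor(0,1) = 5
Entry delta = 2 - 5 = -3
Det delta = -3 * 5 = -15
New det = 50 + -15 = 35

Answer: 35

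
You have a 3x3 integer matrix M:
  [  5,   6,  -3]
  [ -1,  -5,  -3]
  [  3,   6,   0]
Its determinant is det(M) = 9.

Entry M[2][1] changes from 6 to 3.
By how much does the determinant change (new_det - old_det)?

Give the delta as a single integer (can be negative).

Answer: -54

Derivation:
Cofactor C_21 = 18
Entry delta = 3 - 6 = -3
Det delta = entry_delta * cofactor = -3 * 18 = -54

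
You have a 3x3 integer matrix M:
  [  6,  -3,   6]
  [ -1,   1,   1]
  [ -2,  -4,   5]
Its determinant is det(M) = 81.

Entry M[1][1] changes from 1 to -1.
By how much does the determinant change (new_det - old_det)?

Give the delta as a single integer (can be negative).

Cofactor C_11 = 42
Entry delta = -1 - 1 = -2
Det delta = entry_delta * cofactor = -2 * 42 = -84

Answer: -84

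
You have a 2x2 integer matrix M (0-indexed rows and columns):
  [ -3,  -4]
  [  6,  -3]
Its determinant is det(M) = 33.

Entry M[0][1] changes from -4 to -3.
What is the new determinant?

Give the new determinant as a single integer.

det is linear in row 0: changing M[0][1] by delta changes det by delta * cofactor(0,1).
Cofactor C_01 = (-1)^(0+1) * minor(0,1) = -6
Entry delta = -3 - -4 = 1
Det delta = 1 * -6 = -6
New det = 33 + -6 = 27

Answer: 27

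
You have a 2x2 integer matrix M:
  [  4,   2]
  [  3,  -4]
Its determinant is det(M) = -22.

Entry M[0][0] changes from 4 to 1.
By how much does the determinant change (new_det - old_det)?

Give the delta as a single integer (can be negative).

Answer: 12

Derivation:
Cofactor C_00 = -4
Entry delta = 1 - 4 = -3
Det delta = entry_delta * cofactor = -3 * -4 = 12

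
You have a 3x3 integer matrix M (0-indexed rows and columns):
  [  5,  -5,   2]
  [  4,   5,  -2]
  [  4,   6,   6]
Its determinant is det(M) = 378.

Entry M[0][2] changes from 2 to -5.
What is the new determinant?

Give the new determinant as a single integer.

det is linear in row 0: changing M[0][2] by delta changes det by delta * cofactor(0,2).
Cofactor C_02 = (-1)^(0+2) * minor(0,2) = 4
Entry delta = -5 - 2 = -7
Det delta = -7 * 4 = -28
New det = 378 + -28 = 350

Answer: 350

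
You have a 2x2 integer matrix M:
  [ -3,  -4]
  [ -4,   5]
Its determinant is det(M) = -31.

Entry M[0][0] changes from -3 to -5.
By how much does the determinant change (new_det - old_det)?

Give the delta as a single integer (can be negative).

Cofactor C_00 = 5
Entry delta = -5 - -3 = -2
Det delta = entry_delta * cofactor = -2 * 5 = -10

Answer: -10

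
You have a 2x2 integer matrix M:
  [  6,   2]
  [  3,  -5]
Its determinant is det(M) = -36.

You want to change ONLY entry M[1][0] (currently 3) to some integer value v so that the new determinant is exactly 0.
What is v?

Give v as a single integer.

Answer: -15

Derivation:
det is linear in entry M[1][0]: det = old_det + (v - 3) * C_10
Cofactor C_10 = -2
Want det = 0: -36 + (v - 3) * -2 = 0
  (v - 3) = 36 / -2 = -18
  v = 3 + (-18) = -15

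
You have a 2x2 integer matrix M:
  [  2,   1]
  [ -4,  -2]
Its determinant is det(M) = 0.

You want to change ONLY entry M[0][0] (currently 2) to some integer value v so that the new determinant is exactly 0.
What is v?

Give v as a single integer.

Answer: 2

Derivation:
det is linear in entry M[0][0]: det = old_det + (v - 2) * C_00
Cofactor C_00 = -2
Want det = 0: 0 + (v - 2) * -2 = 0
  (v - 2) = 0 / -2 = 0
  v = 2 + (0) = 2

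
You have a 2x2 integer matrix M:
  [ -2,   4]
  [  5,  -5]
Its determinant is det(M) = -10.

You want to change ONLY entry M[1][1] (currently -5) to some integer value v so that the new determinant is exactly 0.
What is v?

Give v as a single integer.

det is linear in entry M[1][1]: det = old_det + (v - -5) * C_11
Cofactor C_11 = -2
Want det = 0: -10 + (v - -5) * -2 = 0
  (v - -5) = 10 / -2 = -5
  v = -5 + (-5) = -10

Answer: -10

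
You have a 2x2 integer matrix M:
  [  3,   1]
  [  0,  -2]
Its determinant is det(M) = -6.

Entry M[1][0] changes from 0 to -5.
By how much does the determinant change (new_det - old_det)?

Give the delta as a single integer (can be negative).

Cofactor C_10 = -1
Entry delta = -5 - 0 = -5
Det delta = entry_delta * cofactor = -5 * -1 = 5

Answer: 5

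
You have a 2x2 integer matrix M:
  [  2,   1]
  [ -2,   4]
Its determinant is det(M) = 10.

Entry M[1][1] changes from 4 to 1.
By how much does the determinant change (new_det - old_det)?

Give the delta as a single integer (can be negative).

Answer: -6

Derivation:
Cofactor C_11 = 2
Entry delta = 1 - 4 = -3
Det delta = entry_delta * cofactor = -3 * 2 = -6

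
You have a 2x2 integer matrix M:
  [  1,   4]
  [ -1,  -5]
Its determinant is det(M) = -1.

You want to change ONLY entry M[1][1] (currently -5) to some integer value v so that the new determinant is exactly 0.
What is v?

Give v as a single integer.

det is linear in entry M[1][1]: det = old_det + (v - -5) * C_11
Cofactor C_11 = 1
Want det = 0: -1 + (v - -5) * 1 = 0
  (v - -5) = 1 / 1 = 1
  v = -5 + (1) = -4

Answer: -4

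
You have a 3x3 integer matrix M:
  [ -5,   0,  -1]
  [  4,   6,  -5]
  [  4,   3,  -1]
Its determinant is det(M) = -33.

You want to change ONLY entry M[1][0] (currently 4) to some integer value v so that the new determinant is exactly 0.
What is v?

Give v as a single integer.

Answer: -7

Derivation:
det is linear in entry M[1][0]: det = old_det + (v - 4) * C_10
Cofactor C_10 = -3
Want det = 0: -33 + (v - 4) * -3 = 0
  (v - 4) = 33 / -3 = -11
  v = 4 + (-11) = -7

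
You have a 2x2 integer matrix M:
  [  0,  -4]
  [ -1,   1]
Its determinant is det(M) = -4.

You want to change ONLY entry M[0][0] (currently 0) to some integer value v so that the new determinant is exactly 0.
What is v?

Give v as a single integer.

det is linear in entry M[0][0]: det = old_det + (v - 0) * C_00
Cofactor C_00 = 1
Want det = 0: -4 + (v - 0) * 1 = 0
  (v - 0) = 4 / 1 = 4
  v = 0 + (4) = 4

Answer: 4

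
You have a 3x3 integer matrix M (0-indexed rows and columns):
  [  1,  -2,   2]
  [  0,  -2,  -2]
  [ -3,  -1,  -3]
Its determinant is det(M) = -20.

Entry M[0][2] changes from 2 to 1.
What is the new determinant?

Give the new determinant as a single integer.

Answer: -14

Derivation:
det is linear in row 0: changing M[0][2] by delta changes det by delta * cofactor(0,2).
Cofactor C_02 = (-1)^(0+2) * minor(0,2) = -6
Entry delta = 1 - 2 = -1
Det delta = -1 * -6 = 6
New det = -20 + 6 = -14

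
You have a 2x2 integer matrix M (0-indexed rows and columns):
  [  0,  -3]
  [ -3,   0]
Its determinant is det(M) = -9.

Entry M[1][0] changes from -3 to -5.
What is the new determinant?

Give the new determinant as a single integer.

det is linear in row 1: changing M[1][0] by delta changes det by delta * cofactor(1,0).
Cofactor C_10 = (-1)^(1+0) * minor(1,0) = 3
Entry delta = -5 - -3 = -2
Det delta = -2 * 3 = -6
New det = -9 + -6 = -15

Answer: -15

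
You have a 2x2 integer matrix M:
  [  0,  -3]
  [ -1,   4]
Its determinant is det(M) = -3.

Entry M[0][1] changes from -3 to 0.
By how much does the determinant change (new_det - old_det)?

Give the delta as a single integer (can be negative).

Answer: 3

Derivation:
Cofactor C_01 = 1
Entry delta = 0 - -3 = 3
Det delta = entry_delta * cofactor = 3 * 1 = 3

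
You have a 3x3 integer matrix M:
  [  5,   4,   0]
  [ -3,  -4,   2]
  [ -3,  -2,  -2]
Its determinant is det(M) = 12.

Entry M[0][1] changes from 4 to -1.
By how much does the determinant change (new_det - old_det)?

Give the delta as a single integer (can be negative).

Cofactor C_01 = -12
Entry delta = -1 - 4 = -5
Det delta = entry_delta * cofactor = -5 * -12 = 60

Answer: 60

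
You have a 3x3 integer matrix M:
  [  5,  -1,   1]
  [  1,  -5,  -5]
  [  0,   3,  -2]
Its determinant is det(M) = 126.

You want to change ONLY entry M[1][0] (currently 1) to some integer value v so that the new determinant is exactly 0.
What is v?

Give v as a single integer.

det is linear in entry M[1][0]: det = old_det + (v - 1) * C_10
Cofactor C_10 = 1
Want det = 0: 126 + (v - 1) * 1 = 0
  (v - 1) = -126 / 1 = -126
  v = 1 + (-126) = -125

Answer: -125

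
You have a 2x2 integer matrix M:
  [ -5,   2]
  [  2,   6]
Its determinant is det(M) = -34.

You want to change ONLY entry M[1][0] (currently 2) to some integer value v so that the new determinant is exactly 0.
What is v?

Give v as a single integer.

Answer: -15

Derivation:
det is linear in entry M[1][0]: det = old_det + (v - 2) * C_10
Cofactor C_10 = -2
Want det = 0: -34 + (v - 2) * -2 = 0
  (v - 2) = 34 / -2 = -17
  v = 2 + (-17) = -15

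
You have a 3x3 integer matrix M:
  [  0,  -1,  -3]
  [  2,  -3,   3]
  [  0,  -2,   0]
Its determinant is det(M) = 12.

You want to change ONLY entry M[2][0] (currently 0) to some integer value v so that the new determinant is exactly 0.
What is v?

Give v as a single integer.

det is linear in entry M[2][0]: det = old_det + (v - 0) * C_20
Cofactor C_20 = -12
Want det = 0: 12 + (v - 0) * -12 = 0
  (v - 0) = -12 / -12 = 1
  v = 0 + (1) = 1

Answer: 1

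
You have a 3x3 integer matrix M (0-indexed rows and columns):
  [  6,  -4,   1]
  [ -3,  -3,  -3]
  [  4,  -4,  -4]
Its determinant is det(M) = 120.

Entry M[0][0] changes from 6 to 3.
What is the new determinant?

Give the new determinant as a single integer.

Answer: 120

Derivation:
det is linear in row 0: changing M[0][0] by delta changes det by delta * cofactor(0,0).
Cofactor C_00 = (-1)^(0+0) * minor(0,0) = 0
Entry delta = 3 - 6 = -3
Det delta = -3 * 0 = 0
New det = 120 + 0 = 120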